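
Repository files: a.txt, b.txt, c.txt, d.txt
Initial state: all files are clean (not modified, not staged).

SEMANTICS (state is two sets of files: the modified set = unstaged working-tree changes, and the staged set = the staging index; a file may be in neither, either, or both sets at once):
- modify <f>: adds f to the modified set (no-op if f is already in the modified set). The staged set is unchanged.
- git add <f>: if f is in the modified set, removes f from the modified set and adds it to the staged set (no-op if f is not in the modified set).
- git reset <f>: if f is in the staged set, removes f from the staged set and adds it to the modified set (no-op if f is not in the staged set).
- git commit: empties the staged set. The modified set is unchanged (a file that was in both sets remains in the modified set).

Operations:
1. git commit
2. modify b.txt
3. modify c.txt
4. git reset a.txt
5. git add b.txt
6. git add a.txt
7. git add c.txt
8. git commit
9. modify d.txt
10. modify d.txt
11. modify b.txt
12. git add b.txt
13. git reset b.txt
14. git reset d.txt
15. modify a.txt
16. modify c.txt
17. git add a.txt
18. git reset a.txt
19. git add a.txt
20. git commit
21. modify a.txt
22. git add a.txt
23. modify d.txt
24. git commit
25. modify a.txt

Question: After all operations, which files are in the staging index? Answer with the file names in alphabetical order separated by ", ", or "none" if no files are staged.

Answer: none

Derivation:
After op 1 (git commit): modified={none} staged={none}
After op 2 (modify b.txt): modified={b.txt} staged={none}
After op 3 (modify c.txt): modified={b.txt, c.txt} staged={none}
After op 4 (git reset a.txt): modified={b.txt, c.txt} staged={none}
After op 5 (git add b.txt): modified={c.txt} staged={b.txt}
After op 6 (git add a.txt): modified={c.txt} staged={b.txt}
After op 7 (git add c.txt): modified={none} staged={b.txt, c.txt}
After op 8 (git commit): modified={none} staged={none}
After op 9 (modify d.txt): modified={d.txt} staged={none}
After op 10 (modify d.txt): modified={d.txt} staged={none}
After op 11 (modify b.txt): modified={b.txt, d.txt} staged={none}
After op 12 (git add b.txt): modified={d.txt} staged={b.txt}
After op 13 (git reset b.txt): modified={b.txt, d.txt} staged={none}
After op 14 (git reset d.txt): modified={b.txt, d.txt} staged={none}
After op 15 (modify a.txt): modified={a.txt, b.txt, d.txt} staged={none}
After op 16 (modify c.txt): modified={a.txt, b.txt, c.txt, d.txt} staged={none}
After op 17 (git add a.txt): modified={b.txt, c.txt, d.txt} staged={a.txt}
After op 18 (git reset a.txt): modified={a.txt, b.txt, c.txt, d.txt} staged={none}
After op 19 (git add a.txt): modified={b.txt, c.txt, d.txt} staged={a.txt}
After op 20 (git commit): modified={b.txt, c.txt, d.txt} staged={none}
After op 21 (modify a.txt): modified={a.txt, b.txt, c.txt, d.txt} staged={none}
After op 22 (git add a.txt): modified={b.txt, c.txt, d.txt} staged={a.txt}
After op 23 (modify d.txt): modified={b.txt, c.txt, d.txt} staged={a.txt}
After op 24 (git commit): modified={b.txt, c.txt, d.txt} staged={none}
After op 25 (modify a.txt): modified={a.txt, b.txt, c.txt, d.txt} staged={none}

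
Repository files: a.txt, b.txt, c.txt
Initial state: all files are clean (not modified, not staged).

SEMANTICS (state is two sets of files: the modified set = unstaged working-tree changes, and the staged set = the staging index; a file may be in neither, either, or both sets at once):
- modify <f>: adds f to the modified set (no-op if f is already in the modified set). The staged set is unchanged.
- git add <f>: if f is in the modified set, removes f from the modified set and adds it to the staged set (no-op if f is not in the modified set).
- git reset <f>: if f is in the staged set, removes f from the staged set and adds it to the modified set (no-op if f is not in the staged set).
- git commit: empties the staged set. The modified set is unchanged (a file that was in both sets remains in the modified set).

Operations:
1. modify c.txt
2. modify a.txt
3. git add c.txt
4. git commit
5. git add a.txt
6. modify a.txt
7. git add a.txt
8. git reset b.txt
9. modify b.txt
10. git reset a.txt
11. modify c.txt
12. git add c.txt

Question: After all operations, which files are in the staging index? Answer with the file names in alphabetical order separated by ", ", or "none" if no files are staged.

After op 1 (modify c.txt): modified={c.txt} staged={none}
After op 2 (modify a.txt): modified={a.txt, c.txt} staged={none}
After op 3 (git add c.txt): modified={a.txt} staged={c.txt}
After op 4 (git commit): modified={a.txt} staged={none}
After op 5 (git add a.txt): modified={none} staged={a.txt}
After op 6 (modify a.txt): modified={a.txt} staged={a.txt}
After op 7 (git add a.txt): modified={none} staged={a.txt}
After op 8 (git reset b.txt): modified={none} staged={a.txt}
After op 9 (modify b.txt): modified={b.txt} staged={a.txt}
After op 10 (git reset a.txt): modified={a.txt, b.txt} staged={none}
After op 11 (modify c.txt): modified={a.txt, b.txt, c.txt} staged={none}
After op 12 (git add c.txt): modified={a.txt, b.txt} staged={c.txt}

Answer: c.txt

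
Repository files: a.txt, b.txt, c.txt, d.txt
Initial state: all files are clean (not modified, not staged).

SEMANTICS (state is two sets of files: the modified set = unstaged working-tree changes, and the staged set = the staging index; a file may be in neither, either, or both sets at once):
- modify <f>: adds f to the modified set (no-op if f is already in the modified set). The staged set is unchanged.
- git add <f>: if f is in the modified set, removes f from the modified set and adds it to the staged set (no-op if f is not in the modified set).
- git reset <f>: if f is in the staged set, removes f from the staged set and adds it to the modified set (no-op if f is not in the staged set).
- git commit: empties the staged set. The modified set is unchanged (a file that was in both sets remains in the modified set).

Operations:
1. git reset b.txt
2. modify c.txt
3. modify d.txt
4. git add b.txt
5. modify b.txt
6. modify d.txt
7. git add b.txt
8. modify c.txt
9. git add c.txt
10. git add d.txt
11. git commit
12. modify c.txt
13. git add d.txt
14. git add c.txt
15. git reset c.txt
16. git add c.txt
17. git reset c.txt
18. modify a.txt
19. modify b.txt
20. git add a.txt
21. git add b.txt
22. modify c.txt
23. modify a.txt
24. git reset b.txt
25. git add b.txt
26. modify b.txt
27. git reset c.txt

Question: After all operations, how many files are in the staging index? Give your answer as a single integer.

After op 1 (git reset b.txt): modified={none} staged={none}
After op 2 (modify c.txt): modified={c.txt} staged={none}
After op 3 (modify d.txt): modified={c.txt, d.txt} staged={none}
After op 4 (git add b.txt): modified={c.txt, d.txt} staged={none}
After op 5 (modify b.txt): modified={b.txt, c.txt, d.txt} staged={none}
After op 6 (modify d.txt): modified={b.txt, c.txt, d.txt} staged={none}
After op 7 (git add b.txt): modified={c.txt, d.txt} staged={b.txt}
After op 8 (modify c.txt): modified={c.txt, d.txt} staged={b.txt}
After op 9 (git add c.txt): modified={d.txt} staged={b.txt, c.txt}
After op 10 (git add d.txt): modified={none} staged={b.txt, c.txt, d.txt}
After op 11 (git commit): modified={none} staged={none}
After op 12 (modify c.txt): modified={c.txt} staged={none}
After op 13 (git add d.txt): modified={c.txt} staged={none}
After op 14 (git add c.txt): modified={none} staged={c.txt}
After op 15 (git reset c.txt): modified={c.txt} staged={none}
After op 16 (git add c.txt): modified={none} staged={c.txt}
After op 17 (git reset c.txt): modified={c.txt} staged={none}
After op 18 (modify a.txt): modified={a.txt, c.txt} staged={none}
After op 19 (modify b.txt): modified={a.txt, b.txt, c.txt} staged={none}
After op 20 (git add a.txt): modified={b.txt, c.txt} staged={a.txt}
After op 21 (git add b.txt): modified={c.txt} staged={a.txt, b.txt}
After op 22 (modify c.txt): modified={c.txt} staged={a.txt, b.txt}
After op 23 (modify a.txt): modified={a.txt, c.txt} staged={a.txt, b.txt}
After op 24 (git reset b.txt): modified={a.txt, b.txt, c.txt} staged={a.txt}
After op 25 (git add b.txt): modified={a.txt, c.txt} staged={a.txt, b.txt}
After op 26 (modify b.txt): modified={a.txt, b.txt, c.txt} staged={a.txt, b.txt}
After op 27 (git reset c.txt): modified={a.txt, b.txt, c.txt} staged={a.txt, b.txt}
Final staged set: {a.txt, b.txt} -> count=2

Answer: 2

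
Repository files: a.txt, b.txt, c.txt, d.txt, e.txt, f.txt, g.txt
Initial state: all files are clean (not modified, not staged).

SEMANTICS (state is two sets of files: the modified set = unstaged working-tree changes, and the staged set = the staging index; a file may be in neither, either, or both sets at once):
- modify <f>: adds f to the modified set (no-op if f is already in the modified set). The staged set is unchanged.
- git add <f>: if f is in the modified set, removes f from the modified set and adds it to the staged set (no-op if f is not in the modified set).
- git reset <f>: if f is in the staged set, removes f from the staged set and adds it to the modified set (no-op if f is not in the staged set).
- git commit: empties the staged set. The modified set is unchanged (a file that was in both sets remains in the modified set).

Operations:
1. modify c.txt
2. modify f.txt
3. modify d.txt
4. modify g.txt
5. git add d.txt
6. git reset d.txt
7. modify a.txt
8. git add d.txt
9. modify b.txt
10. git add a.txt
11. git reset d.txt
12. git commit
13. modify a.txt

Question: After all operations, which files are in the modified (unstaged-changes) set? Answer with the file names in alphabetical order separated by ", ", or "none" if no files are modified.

After op 1 (modify c.txt): modified={c.txt} staged={none}
After op 2 (modify f.txt): modified={c.txt, f.txt} staged={none}
After op 3 (modify d.txt): modified={c.txt, d.txt, f.txt} staged={none}
After op 4 (modify g.txt): modified={c.txt, d.txt, f.txt, g.txt} staged={none}
After op 5 (git add d.txt): modified={c.txt, f.txt, g.txt} staged={d.txt}
After op 6 (git reset d.txt): modified={c.txt, d.txt, f.txt, g.txt} staged={none}
After op 7 (modify a.txt): modified={a.txt, c.txt, d.txt, f.txt, g.txt} staged={none}
After op 8 (git add d.txt): modified={a.txt, c.txt, f.txt, g.txt} staged={d.txt}
After op 9 (modify b.txt): modified={a.txt, b.txt, c.txt, f.txt, g.txt} staged={d.txt}
After op 10 (git add a.txt): modified={b.txt, c.txt, f.txt, g.txt} staged={a.txt, d.txt}
After op 11 (git reset d.txt): modified={b.txt, c.txt, d.txt, f.txt, g.txt} staged={a.txt}
After op 12 (git commit): modified={b.txt, c.txt, d.txt, f.txt, g.txt} staged={none}
After op 13 (modify a.txt): modified={a.txt, b.txt, c.txt, d.txt, f.txt, g.txt} staged={none}

Answer: a.txt, b.txt, c.txt, d.txt, f.txt, g.txt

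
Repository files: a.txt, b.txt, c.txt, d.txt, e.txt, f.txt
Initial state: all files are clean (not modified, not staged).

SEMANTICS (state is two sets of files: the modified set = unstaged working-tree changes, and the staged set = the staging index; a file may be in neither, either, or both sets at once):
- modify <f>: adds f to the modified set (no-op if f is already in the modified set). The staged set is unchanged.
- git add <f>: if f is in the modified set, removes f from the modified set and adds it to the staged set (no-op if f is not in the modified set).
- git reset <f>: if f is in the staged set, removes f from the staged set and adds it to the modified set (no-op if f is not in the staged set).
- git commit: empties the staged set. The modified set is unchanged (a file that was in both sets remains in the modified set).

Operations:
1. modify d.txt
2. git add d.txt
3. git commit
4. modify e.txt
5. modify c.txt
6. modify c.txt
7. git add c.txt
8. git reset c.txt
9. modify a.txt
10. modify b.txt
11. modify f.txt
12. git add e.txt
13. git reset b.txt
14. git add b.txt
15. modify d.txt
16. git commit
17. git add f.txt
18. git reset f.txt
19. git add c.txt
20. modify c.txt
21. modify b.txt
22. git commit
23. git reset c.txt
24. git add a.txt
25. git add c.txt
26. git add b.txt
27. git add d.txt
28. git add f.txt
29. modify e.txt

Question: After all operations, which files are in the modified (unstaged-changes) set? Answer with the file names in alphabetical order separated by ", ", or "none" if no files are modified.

Answer: e.txt

Derivation:
After op 1 (modify d.txt): modified={d.txt} staged={none}
After op 2 (git add d.txt): modified={none} staged={d.txt}
After op 3 (git commit): modified={none} staged={none}
After op 4 (modify e.txt): modified={e.txt} staged={none}
After op 5 (modify c.txt): modified={c.txt, e.txt} staged={none}
After op 6 (modify c.txt): modified={c.txt, e.txt} staged={none}
After op 7 (git add c.txt): modified={e.txt} staged={c.txt}
After op 8 (git reset c.txt): modified={c.txt, e.txt} staged={none}
After op 9 (modify a.txt): modified={a.txt, c.txt, e.txt} staged={none}
After op 10 (modify b.txt): modified={a.txt, b.txt, c.txt, e.txt} staged={none}
After op 11 (modify f.txt): modified={a.txt, b.txt, c.txt, e.txt, f.txt} staged={none}
After op 12 (git add e.txt): modified={a.txt, b.txt, c.txt, f.txt} staged={e.txt}
After op 13 (git reset b.txt): modified={a.txt, b.txt, c.txt, f.txt} staged={e.txt}
After op 14 (git add b.txt): modified={a.txt, c.txt, f.txt} staged={b.txt, e.txt}
After op 15 (modify d.txt): modified={a.txt, c.txt, d.txt, f.txt} staged={b.txt, e.txt}
After op 16 (git commit): modified={a.txt, c.txt, d.txt, f.txt} staged={none}
After op 17 (git add f.txt): modified={a.txt, c.txt, d.txt} staged={f.txt}
After op 18 (git reset f.txt): modified={a.txt, c.txt, d.txt, f.txt} staged={none}
After op 19 (git add c.txt): modified={a.txt, d.txt, f.txt} staged={c.txt}
After op 20 (modify c.txt): modified={a.txt, c.txt, d.txt, f.txt} staged={c.txt}
After op 21 (modify b.txt): modified={a.txt, b.txt, c.txt, d.txt, f.txt} staged={c.txt}
After op 22 (git commit): modified={a.txt, b.txt, c.txt, d.txt, f.txt} staged={none}
After op 23 (git reset c.txt): modified={a.txt, b.txt, c.txt, d.txt, f.txt} staged={none}
After op 24 (git add a.txt): modified={b.txt, c.txt, d.txt, f.txt} staged={a.txt}
After op 25 (git add c.txt): modified={b.txt, d.txt, f.txt} staged={a.txt, c.txt}
After op 26 (git add b.txt): modified={d.txt, f.txt} staged={a.txt, b.txt, c.txt}
After op 27 (git add d.txt): modified={f.txt} staged={a.txt, b.txt, c.txt, d.txt}
After op 28 (git add f.txt): modified={none} staged={a.txt, b.txt, c.txt, d.txt, f.txt}
After op 29 (modify e.txt): modified={e.txt} staged={a.txt, b.txt, c.txt, d.txt, f.txt}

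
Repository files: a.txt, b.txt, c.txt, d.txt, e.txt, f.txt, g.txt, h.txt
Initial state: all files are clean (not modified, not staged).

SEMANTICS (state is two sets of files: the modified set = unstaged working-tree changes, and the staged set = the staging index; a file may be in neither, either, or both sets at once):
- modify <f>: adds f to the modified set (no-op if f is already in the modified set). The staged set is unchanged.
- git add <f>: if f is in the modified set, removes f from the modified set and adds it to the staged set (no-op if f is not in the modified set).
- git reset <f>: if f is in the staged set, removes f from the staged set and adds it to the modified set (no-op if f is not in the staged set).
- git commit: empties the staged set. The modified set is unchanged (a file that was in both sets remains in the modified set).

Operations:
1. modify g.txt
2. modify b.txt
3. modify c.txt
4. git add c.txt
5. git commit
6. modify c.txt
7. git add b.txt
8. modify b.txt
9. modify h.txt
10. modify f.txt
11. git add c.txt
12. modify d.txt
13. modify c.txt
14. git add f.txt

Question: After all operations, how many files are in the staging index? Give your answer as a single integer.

After op 1 (modify g.txt): modified={g.txt} staged={none}
After op 2 (modify b.txt): modified={b.txt, g.txt} staged={none}
After op 3 (modify c.txt): modified={b.txt, c.txt, g.txt} staged={none}
After op 4 (git add c.txt): modified={b.txt, g.txt} staged={c.txt}
After op 5 (git commit): modified={b.txt, g.txt} staged={none}
After op 6 (modify c.txt): modified={b.txt, c.txt, g.txt} staged={none}
After op 7 (git add b.txt): modified={c.txt, g.txt} staged={b.txt}
After op 8 (modify b.txt): modified={b.txt, c.txt, g.txt} staged={b.txt}
After op 9 (modify h.txt): modified={b.txt, c.txt, g.txt, h.txt} staged={b.txt}
After op 10 (modify f.txt): modified={b.txt, c.txt, f.txt, g.txt, h.txt} staged={b.txt}
After op 11 (git add c.txt): modified={b.txt, f.txt, g.txt, h.txt} staged={b.txt, c.txt}
After op 12 (modify d.txt): modified={b.txt, d.txt, f.txt, g.txt, h.txt} staged={b.txt, c.txt}
After op 13 (modify c.txt): modified={b.txt, c.txt, d.txt, f.txt, g.txt, h.txt} staged={b.txt, c.txt}
After op 14 (git add f.txt): modified={b.txt, c.txt, d.txt, g.txt, h.txt} staged={b.txt, c.txt, f.txt}
Final staged set: {b.txt, c.txt, f.txt} -> count=3

Answer: 3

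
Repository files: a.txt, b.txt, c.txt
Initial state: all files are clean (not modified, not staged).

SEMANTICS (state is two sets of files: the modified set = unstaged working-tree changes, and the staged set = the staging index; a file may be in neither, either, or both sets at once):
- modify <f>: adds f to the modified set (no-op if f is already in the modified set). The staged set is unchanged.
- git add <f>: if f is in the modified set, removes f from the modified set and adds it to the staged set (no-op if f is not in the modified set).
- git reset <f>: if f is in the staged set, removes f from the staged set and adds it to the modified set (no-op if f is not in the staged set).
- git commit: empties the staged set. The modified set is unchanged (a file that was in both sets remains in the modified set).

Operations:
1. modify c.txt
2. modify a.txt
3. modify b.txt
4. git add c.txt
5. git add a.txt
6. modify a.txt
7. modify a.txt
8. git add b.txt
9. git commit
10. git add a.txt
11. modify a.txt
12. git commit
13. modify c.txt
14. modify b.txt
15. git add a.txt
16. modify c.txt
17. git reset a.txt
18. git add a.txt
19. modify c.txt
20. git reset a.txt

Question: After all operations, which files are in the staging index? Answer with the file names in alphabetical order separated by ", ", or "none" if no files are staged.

Answer: none

Derivation:
After op 1 (modify c.txt): modified={c.txt} staged={none}
After op 2 (modify a.txt): modified={a.txt, c.txt} staged={none}
After op 3 (modify b.txt): modified={a.txt, b.txt, c.txt} staged={none}
After op 4 (git add c.txt): modified={a.txt, b.txt} staged={c.txt}
After op 5 (git add a.txt): modified={b.txt} staged={a.txt, c.txt}
After op 6 (modify a.txt): modified={a.txt, b.txt} staged={a.txt, c.txt}
After op 7 (modify a.txt): modified={a.txt, b.txt} staged={a.txt, c.txt}
After op 8 (git add b.txt): modified={a.txt} staged={a.txt, b.txt, c.txt}
After op 9 (git commit): modified={a.txt} staged={none}
After op 10 (git add a.txt): modified={none} staged={a.txt}
After op 11 (modify a.txt): modified={a.txt} staged={a.txt}
After op 12 (git commit): modified={a.txt} staged={none}
After op 13 (modify c.txt): modified={a.txt, c.txt} staged={none}
After op 14 (modify b.txt): modified={a.txt, b.txt, c.txt} staged={none}
After op 15 (git add a.txt): modified={b.txt, c.txt} staged={a.txt}
After op 16 (modify c.txt): modified={b.txt, c.txt} staged={a.txt}
After op 17 (git reset a.txt): modified={a.txt, b.txt, c.txt} staged={none}
After op 18 (git add a.txt): modified={b.txt, c.txt} staged={a.txt}
After op 19 (modify c.txt): modified={b.txt, c.txt} staged={a.txt}
After op 20 (git reset a.txt): modified={a.txt, b.txt, c.txt} staged={none}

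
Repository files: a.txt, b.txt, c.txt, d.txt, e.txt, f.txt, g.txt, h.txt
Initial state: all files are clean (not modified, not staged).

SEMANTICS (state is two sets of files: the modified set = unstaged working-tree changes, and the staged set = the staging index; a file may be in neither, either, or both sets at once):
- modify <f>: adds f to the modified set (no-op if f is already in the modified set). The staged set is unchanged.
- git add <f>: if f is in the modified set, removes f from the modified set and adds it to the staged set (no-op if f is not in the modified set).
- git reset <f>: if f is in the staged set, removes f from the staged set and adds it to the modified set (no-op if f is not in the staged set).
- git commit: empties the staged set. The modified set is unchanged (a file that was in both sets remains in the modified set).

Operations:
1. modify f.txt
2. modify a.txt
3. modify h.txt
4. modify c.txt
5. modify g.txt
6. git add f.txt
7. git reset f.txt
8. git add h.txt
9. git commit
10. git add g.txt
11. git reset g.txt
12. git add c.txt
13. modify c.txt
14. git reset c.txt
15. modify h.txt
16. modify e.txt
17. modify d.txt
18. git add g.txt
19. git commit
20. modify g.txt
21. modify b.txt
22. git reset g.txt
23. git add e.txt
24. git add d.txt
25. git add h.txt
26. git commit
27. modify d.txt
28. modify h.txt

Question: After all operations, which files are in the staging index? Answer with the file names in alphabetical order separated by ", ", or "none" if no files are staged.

After op 1 (modify f.txt): modified={f.txt} staged={none}
After op 2 (modify a.txt): modified={a.txt, f.txt} staged={none}
After op 3 (modify h.txt): modified={a.txt, f.txt, h.txt} staged={none}
After op 4 (modify c.txt): modified={a.txt, c.txt, f.txt, h.txt} staged={none}
After op 5 (modify g.txt): modified={a.txt, c.txt, f.txt, g.txt, h.txt} staged={none}
After op 6 (git add f.txt): modified={a.txt, c.txt, g.txt, h.txt} staged={f.txt}
After op 7 (git reset f.txt): modified={a.txt, c.txt, f.txt, g.txt, h.txt} staged={none}
After op 8 (git add h.txt): modified={a.txt, c.txt, f.txt, g.txt} staged={h.txt}
After op 9 (git commit): modified={a.txt, c.txt, f.txt, g.txt} staged={none}
After op 10 (git add g.txt): modified={a.txt, c.txt, f.txt} staged={g.txt}
After op 11 (git reset g.txt): modified={a.txt, c.txt, f.txt, g.txt} staged={none}
After op 12 (git add c.txt): modified={a.txt, f.txt, g.txt} staged={c.txt}
After op 13 (modify c.txt): modified={a.txt, c.txt, f.txt, g.txt} staged={c.txt}
After op 14 (git reset c.txt): modified={a.txt, c.txt, f.txt, g.txt} staged={none}
After op 15 (modify h.txt): modified={a.txt, c.txt, f.txt, g.txt, h.txt} staged={none}
After op 16 (modify e.txt): modified={a.txt, c.txt, e.txt, f.txt, g.txt, h.txt} staged={none}
After op 17 (modify d.txt): modified={a.txt, c.txt, d.txt, e.txt, f.txt, g.txt, h.txt} staged={none}
After op 18 (git add g.txt): modified={a.txt, c.txt, d.txt, e.txt, f.txt, h.txt} staged={g.txt}
After op 19 (git commit): modified={a.txt, c.txt, d.txt, e.txt, f.txt, h.txt} staged={none}
After op 20 (modify g.txt): modified={a.txt, c.txt, d.txt, e.txt, f.txt, g.txt, h.txt} staged={none}
After op 21 (modify b.txt): modified={a.txt, b.txt, c.txt, d.txt, e.txt, f.txt, g.txt, h.txt} staged={none}
After op 22 (git reset g.txt): modified={a.txt, b.txt, c.txt, d.txt, e.txt, f.txt, g.txt, h.txt} staged={none}
After op 23 (git add e.txt): modified={a.txt, b.txt, c.txt, d.txt, f.txt, g.txt, h.txt} staged={e.txt}
After op 24 (git add d.txt): modified={a.txt, b.txt, c.txt, f.txt, g.txt, h.txt} staged={d.txt, e.txt}
After op 25 (git add h.txt): modified={a.txt, b.txt, c.txt, f.txt, g.txt} staged={d.txt, e.txt, h.txt}
After op 26 (git commit): modified={a.txt, b.txt, c.txt, f.txt, g.txt} staged={none}
After op 27 (modify d.txt): modified={a.txt, b.txt, c.txt, d.txt, f.txt, g.txt} staged={none}
After op 28 (modify h.txt): modified={a.txt, b.txt, c.txt, d.txt, f.txt, g.txt, h.txt} staged={none}

Answer: none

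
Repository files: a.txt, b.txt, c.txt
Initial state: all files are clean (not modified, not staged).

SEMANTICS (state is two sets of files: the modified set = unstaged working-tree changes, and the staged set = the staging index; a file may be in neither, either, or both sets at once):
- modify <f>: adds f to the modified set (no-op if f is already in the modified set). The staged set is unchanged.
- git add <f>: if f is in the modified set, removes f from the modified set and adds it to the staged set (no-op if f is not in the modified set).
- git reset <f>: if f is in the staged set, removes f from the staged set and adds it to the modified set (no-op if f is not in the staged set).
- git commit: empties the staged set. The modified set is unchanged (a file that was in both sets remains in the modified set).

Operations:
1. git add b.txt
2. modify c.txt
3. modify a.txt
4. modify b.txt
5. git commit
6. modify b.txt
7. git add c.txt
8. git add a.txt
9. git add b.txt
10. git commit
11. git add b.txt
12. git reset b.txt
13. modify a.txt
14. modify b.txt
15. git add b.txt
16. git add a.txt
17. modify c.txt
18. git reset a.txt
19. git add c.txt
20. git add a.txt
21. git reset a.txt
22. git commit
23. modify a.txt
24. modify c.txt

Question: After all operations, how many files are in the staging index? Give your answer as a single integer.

Answer: 0

Derivation:
After op 1 (git add b.txt): modified={none} staged={none}
After op 2 (modify c.txt): modified={c.txt} staged={none}
After op 3 (modify a.txt): modified={a.txt, c.txt} staged={none}
After op 4 (modify b.txt): modified={a.txt, b.txt, c.txt} staged={none}
After op 5 (git commit): modified={a.txt, b.txt, c.txt} staged={none}
After op 6 (modify b.txt): modified={a.txt, b.txt, c.txt} staged={none}
After op 7 (git add c.txt): modified={a.txt, b.txt} staged={c.txt}
After op 8 (git add a.txt): modified={b.txt} staged={a.txt, c.txt}
After op 9 (git add b.txt): modified={none} staged={a.txt, b.txt, c.txt}
After op 10 (git commit): modified={none} staged={none}
After op 11 (git add b.txt): modified={none} staged={none}
After op 12 (git reset b.txt): modified={none} staged={none}
After op 13 (modify a.txt): modified={a.txt} staged={none}
After op 14 (modify b.txt): modified={a.txt, b.txt} staged={none}
After op 15 (git add b.txt): modified={a.txt} staged={b.txt}
After op 16 (git add a.txt): modified={none} staged={a.txt, b.txt}
After op 17 (modify c.txt): modified={c.txt} staged={a.txt, b.txt}
After op 18 (git reset a.txt): modified={a.txt, c.txt} staged={b.txt}
After op 19 (git add c.txt): modified={a.txt} staged={b.txt, c.txt}
After op 20 (git add a.txt): modified={none} staged={a.txt, b.txt, c.txt}
After op 21 (git reset a.txt): modified={a.txt} staged={b.txt, c.txt}
After op 22 (git commit): modified={a.txt} staged={none}
After op 23 (modify a.txt): modified={a.txt} staged={none}
After op 24 (modify c.txt): modified={a.txt, c.txt} staged={none}
Final staged set: {none} -> count=0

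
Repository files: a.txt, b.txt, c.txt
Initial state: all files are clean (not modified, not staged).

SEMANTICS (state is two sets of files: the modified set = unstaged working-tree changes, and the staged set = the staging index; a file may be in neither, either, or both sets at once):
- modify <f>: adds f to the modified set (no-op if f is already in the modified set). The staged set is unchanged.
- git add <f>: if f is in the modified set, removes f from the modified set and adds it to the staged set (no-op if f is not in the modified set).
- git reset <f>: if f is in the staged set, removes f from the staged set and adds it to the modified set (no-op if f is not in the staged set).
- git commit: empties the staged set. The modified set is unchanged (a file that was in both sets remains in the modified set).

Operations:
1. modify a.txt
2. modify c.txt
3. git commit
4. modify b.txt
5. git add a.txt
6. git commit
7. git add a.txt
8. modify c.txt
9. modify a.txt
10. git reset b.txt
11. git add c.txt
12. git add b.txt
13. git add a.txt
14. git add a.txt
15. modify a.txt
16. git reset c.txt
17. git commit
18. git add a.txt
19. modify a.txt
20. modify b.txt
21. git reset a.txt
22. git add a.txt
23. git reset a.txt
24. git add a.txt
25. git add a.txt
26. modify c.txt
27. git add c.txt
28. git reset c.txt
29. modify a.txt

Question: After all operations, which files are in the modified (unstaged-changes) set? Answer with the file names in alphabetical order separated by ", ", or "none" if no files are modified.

Answer: a.txt, b.txt, c.txt

Derivation:
After op 1 (modify a.txt): modified={a.txt} staged={none}
After op 2 (modify c.txt): modified={a.txt, c.txt} staged={none}
After op 3 (git commit): modified={a.txt, c.txt} staged={none}
After op 4 (modify b.txt): modified={a.txt, b.txt, c.txt} staged={none}
After op 5 (git add a.txt): modified={b.txt, c.txt} staged={a.txt}
After op 6 (git commit): modified={b.txt, c.txt} staged={none}
After op 7 (git add a.txt): modified={b.txt, c.txt} staged={none}
After op 8 (modify c.txt): modified={b.txt, c.txt} staged={none}
After op 9 (modify a.txt): modified={a.txt, b.txt, c.txt} staged={none}
After op 10 (git reset b.txt): modified={a.txt, b.txt, c.txt} staged={none}
After op 11 (git add c.txt): modified={a.txt, b.txt} staged={c.txt}
After op 12 (git add b.txt): modified={a.txt} staged={b.txt, c.txt}
After op 13 (git add a.txt): modified={none} staged={a.txt, b.txt, c.txt}
After op 14 (git add a.txt): modified={none} staged={a.txt, b.txt, c.txt}
After op 15 (modify a.txt): modified={a.txt} staged={a.txt, b.txt, c.txt}
After op 16 (git reset c.txt): modified={a.txt, c.txt} staged={a.txt, b.txt}
After op 17 (git commit): modified={a.txt, c.txt} staged={none}
After op 18 (git add a.txt): modified={c.txt} staged={a.txt}
After op 19 (modify a.txt): modified={a.txt, c.txt} staged={a.txt}
After op 20 (modify b.txt): modified={a.txt, b.txt, c.txt} staged={a.txt}
After op 21 (git reset a.txt): modified={a.txt, b.txt, c.txt} staged={none}
After op 22 (git add a.txt): modified={b.txt, c.txt} staged={a.txt}
After op 23 (git reset a.txt): modified={a.txt, b.txt, c.txt} staged={none}
After op 24 (git add a.txt): modified={b.txt, c.txt} staged={a.txt}
After op 25 (git add a.txt): modified={b.txt, c.txt} staged={a.txt}
After op 26 (modify c.txt): modified={b.txt, c.txt} staged={a.txt}
After op 27 (git add c.txt): modified={b.txt} staged={a.txt, c.txt}
After op 28 (git reset c.txt): modified={b.txt, c.txt} staged={a.txt}
After op 29 (modify a.txt): modified={a.txt, b.txt, c.txt} staged={a.txt}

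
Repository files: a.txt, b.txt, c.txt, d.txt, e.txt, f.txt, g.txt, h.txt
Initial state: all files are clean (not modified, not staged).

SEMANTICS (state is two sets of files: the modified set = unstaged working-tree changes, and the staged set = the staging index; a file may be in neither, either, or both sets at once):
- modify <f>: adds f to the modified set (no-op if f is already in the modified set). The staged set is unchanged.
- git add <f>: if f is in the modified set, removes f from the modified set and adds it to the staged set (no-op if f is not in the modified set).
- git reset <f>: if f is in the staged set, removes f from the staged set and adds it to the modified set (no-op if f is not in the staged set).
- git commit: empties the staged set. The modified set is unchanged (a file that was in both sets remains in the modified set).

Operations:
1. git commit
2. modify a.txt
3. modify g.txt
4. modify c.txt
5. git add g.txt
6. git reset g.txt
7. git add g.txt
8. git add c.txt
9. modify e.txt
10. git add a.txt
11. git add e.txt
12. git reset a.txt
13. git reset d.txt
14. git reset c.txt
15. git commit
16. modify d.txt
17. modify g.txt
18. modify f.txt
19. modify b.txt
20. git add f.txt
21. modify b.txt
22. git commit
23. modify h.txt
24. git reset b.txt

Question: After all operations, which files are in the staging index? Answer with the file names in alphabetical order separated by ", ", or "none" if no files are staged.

Answer: none

Derivation:
After op 1 (git commit): modified={none} staged={none}
After op 2 (modify a.txt): modified={a.txt} staged={none}
After op 3 (modify g.txt): modified={a.txt, g.txt} staged={none}
After op 4 (modify c.txt): modified={a.txt, c.txt, g.txt} staged={none}
After op 5 (git add g.txt): modified={a.txt, c.txt} staged={g.txt}
After op 6 (git reset g.txt): modified={a.txt, c.txt, g.txt} staged={none}
After op 7 (git add g.txt): modified={a.txt, c.txt} staged={g.txt}
After op 8 (git add c.txt): modified={a.txt} staged={c.txt, g.txt}
After op 9 (modify e.txt): modified={a.txt, e.txt} staged={c.txt, g.txt}
After op 10 (git add a.txt): modified={e.txt} staged={a.txt, c.txt, g.txt}
After op 11 (git add e.txt): modified={none} staged={a.txt, c.txt, e.txt, g.txt}
After op 12 (git reset a.txt): modified={a.txt} staged={c.txt, e.txt, g.txt}
After op 13 (git reset d.txt): modified={a.txt} staged={c.txt, e.txt, g.txt}
After op 14 (git reset c.txt): modified={a.txt, c.txt} staged={e.txt, g.txt}
After op 15 (git commit): modified={a.txt, c.txt} staged={none}
After op 16 (modify d.txt): modified={a.txt, c.txt, d.txt} staged={none}
After op 17 (modify g.txt): modified={a.txt, c.txt, d.txt, g.txt} staged={none}
After op 18 (modify f.txt): modified={a.txt, c.txt, d.txt, f.txt, g.txt} staged={none}
After op 19 (modify b.txt): modified={a.txt, b.txt, c.txt, d.txt, f.txt, g.txt} staged={none}
After op 20 (git add f.txt): modified={a.txt, b.txt, c.txt, d.txt, g.txt} staged={f.txt}
After op 21 (modify b.txt): modified={a.txt, b.txt, c.txt, d.txt, g.txt} staged={f.txt}
After op 22 (git commit): modified={a.txt, b.txt, c.txt, d.txt, g.txt} staged={none}
After op 23 (modify h.txt): modified={a.txt, b.txt, c.txt, d.txt, g.txt, h.txt} staged={none}
After op 24 (git reset b.txt): modified={a.txt, b.txt, c.txt, d.txt, g.txt, h.txt} staged={none}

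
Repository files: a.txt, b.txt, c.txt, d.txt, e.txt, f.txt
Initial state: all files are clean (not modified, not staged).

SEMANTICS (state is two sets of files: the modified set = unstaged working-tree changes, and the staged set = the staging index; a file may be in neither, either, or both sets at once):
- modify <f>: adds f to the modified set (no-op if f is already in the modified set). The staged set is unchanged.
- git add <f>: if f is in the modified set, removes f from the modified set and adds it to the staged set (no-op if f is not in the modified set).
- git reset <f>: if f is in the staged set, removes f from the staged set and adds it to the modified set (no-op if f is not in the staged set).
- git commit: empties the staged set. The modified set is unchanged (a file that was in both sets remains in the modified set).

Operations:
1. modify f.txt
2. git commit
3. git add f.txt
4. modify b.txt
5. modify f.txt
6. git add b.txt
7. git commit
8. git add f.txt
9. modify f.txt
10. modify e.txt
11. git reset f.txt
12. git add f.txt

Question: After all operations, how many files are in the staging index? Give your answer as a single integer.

Answer: 1

Derivation:
After op 1 (modify f.txt): modified={f.txt} staged={none}
After op 2 (git commit): modified={f.txt} staged={none}
After op 3 (git add f.txt): modified={none} staged={f.txt}
After op 4 (modify b.txt): modified={b.txt} staged={f.txt}
After op 5 (modify f.txt): modified={b.txt, f.txt} staged={f.txt}
After op 6 (git add b.txt): modified={f.txt} staged={b.txt, f.txt}
After op 7 (git commit): modified={f.txt} staged={none}
After op 8 (git add f.txt): modified={none} staged={f.txt}
After op 9 (modify f.txt): modified={f.txt} staged={f.txt}
After op 10 (modify e.txt): modified={e.txt, f.txt} staged={f.txt}
After op 11 (git reset f.txt): modified={e.txt, f.txt} staged={none}
After op 12 (git add f.txt): modified={e.txt} staged={f.txt}
Final staged set: {f.txt} -> count=1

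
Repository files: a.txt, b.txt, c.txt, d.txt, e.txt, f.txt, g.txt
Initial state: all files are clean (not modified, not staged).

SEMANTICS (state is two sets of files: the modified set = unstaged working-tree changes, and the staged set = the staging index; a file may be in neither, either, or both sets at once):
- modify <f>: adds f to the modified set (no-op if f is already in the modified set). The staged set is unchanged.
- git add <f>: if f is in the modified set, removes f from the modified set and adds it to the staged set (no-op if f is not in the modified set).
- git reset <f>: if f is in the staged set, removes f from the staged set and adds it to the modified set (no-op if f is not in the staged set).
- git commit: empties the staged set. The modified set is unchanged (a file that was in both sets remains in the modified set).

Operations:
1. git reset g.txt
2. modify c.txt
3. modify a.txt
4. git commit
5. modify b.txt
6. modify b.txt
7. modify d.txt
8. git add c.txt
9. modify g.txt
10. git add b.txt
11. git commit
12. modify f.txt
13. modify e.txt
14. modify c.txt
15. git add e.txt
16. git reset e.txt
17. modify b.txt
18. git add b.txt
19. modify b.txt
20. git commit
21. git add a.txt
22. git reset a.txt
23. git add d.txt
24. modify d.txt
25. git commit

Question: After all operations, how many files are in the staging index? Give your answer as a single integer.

Answer: 0

Derivation:
After op 1 (git reset g.txt): modified={none} staged={none}
After op 2 (modify c.txt): modified={c.txt} staged={none}
After op 3 (modify a.txt): modified={a.txt, c.txt} staged={none}
After op 4 (git commit): modified={a.txt, c.txt} staged={none}
After op 5 (modify b.txt): modified={a.txt, b.txt, c.txt} staged={none}
After op 6 (modify b.txt): modified={a.txt, b.txt, c.txt} staged={none}
After op 7 (modify d.txt): modified={a.txt, b.txt, c.txt, d.txt} staged={none}
After op 8 (git add c.txt): modified={a.txt, b.txt, d.txt} staged={c.txt}
After op 9 (modify g.txt): modified={a.txt, b.txt, d.txt, g.txt} staged={c.txt}
After op 10 (git add b.txt): modified={a.txt, d.txt, g.txt} staged={b.txt, c.txt}
After op 11 (git commit): modified={a.txt, d.txt, g.txt} staged={none}
After op 12 (modify f.txt): modified={a.txt, d.txt, f.txt, g.txt} staged={none}
After op 13 (modify e.txt): modified={a.txt, d.txt, e.txt, f.txt, g.txt} staged={none}
After op 14 (modify c.txt): modified={a.txt, c.txt, d.txt, e.txt, f.txt, g.txt} staged={none}
After op 15 (git add e.txt): modified={a.txt, c.txt, d.txt, f.txt, g.txt} staged={e.txt}
After op 16 (git reset e.txt): modified={a.txt, c.txt, d.txt, e.txt, f.txt, g.txt} staged={none}
After op 17 (modify b.txt): modified={a.txt, b.txt, c.txt, d.txt, e.txt, f.txt, g.txt} staged={none}
After op 18 (git add b.txt): modified={a.txt, c.txt, d.txt, e.txt, f.txt, g.txt} staged={b.txt}
After op 19 (modify b.txt): modified={a.txt, b.txt, c.txt, d.txt, e.txt, f.txt, g.txt} staged={b.txt}
After op 20 (git commit): modified={a.txt, b.txt, c.txt, d.txt, e.txt, f.txt, g.txt} staged={none}
After op 21 (git add a.txt): modified={b.txt, c.txt, d.txt, e.txt, f.txt, g.txt} staged={a.txt}
After op 22 (git reset a.txt): modified={a.txt, b.txt, c.txt, d.txt, e.txt, f.txt, g.txt} staged={none}
After op 23 (git add d.txt): modified={a.txt, b.txt, c.txt, e.txt, f.txt, g.txt} staged={d.txt}
After op 24 (modify d.txt): modified={a.txt, b.txt, c.txt, d.txt, e.txt, f.txt, g.txt} staged={d.txt}
After op 25 (git commit): modified={a.txt, b.txt, c.txt, d.txt, e.txt, f.txt, g.txt} staged={none}
Final staged set: {none} -> count=0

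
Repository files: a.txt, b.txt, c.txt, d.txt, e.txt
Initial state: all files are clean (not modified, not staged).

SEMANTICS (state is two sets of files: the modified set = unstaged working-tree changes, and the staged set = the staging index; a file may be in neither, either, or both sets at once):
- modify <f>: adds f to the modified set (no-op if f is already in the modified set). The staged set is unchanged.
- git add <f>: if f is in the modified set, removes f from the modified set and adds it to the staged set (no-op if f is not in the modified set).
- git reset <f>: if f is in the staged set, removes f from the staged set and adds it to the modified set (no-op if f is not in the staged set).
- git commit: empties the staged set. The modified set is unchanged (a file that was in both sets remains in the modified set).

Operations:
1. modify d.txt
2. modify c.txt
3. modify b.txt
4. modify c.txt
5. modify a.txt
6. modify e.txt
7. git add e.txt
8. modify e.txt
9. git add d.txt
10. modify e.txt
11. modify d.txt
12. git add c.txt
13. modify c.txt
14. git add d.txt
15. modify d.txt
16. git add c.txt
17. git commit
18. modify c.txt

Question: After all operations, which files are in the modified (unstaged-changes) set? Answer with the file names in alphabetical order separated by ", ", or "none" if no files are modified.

Answer: a.txt, b.txt, c.txt, d.txt, e.txt

Derivation:
After op 1 (modify d.txt): modified={d.txt} staged={none}
After op 2 (modify c.txt): modified={c.txt, d.txt} staged={none}
After op 3 (modify b.txt): modified={b.txt, c.txt, d.txt} staged={none}
After op 4 (modify c.txt): modified={b.txt, c.txt, d.txt} staged={none}
After op 5 (modify a.txt): modified={a.txt, b.txt, c.txt, d.txt} staged={none}
After op 6 (modify e.txt): modified={a.txt, b.txt, c.txt, d.txt, e.txt} staged={none}
After op 7 (git add e.txt): modified={a.txt, b.txt, c.txt, d.txt} staged={e.txt}
After op 8 (modify e.txt): modified={a.txt, b.txt, c.txt, d.txt, e.txt} staged={e.txt}
After op 9 (git add d.txt): modified={a.txt, b.txt, c.txt, e.txt} staged={d.txt, e.txt}
After op 10 (modify e.txt): modified={a.txt, b.txt, c.txt, e.txt} staged={d.txt, e.txt}
After op 11 (modify d.txt): modified={a.txt, b.txt, c.txt, d.txt, e.txt} staged={d.txt, e.txt}
After op 12 (git add c.txt): modified={a.txt, b.txt, d.txt, e.txt} staged={c.txt, d.txt, e.txt}
After op 13 (modify c.txt): modified={a.txt, b.txt, c.txt, d.txt, e.txt} staged={c.txt, d.txt, e.txt}
After op 14 (git add d.txt): modified={a.txt, b.txt, c.txt, e.txt} staged={c.txt, d.txt, e.txt}
After op 15 (modify d.txt): modified={a.txt, b.txt, c.txt, d.txt, e.txt} staged={c.txt, d.txt, e.txt}
After op 16 (git add c.txt): modified={a.txt, b.txt, d.txt, e.txt} staged={c.txt, d.txt, e.txt}
After op 17 (git commit): modified={a.txt, b.txt, d.txt, e.txt} staged={none}
After op 18 (modify c.txt): modified={a.txt, b.txt, c.txt, d.txt, e.txt} staged={none}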